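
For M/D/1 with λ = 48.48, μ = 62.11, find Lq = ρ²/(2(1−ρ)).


ρ = 48.48/62.11 = 0.7806
M/D/1: Lq = ρ²/(2(1−ρ)) = 0.6093/(2·0.2194) = 1.38815

Final: 1.38815


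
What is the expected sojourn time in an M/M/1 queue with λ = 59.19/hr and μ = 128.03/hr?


W = 1/(μ−λ) = 1/(128.03 − 59.19) = 1/68.84 = 0.01453 hr

Final: 0.01453 hr


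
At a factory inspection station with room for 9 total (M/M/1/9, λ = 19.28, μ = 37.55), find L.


ρ = 19.28/37.55 = 0.5134
L = ρ[1 − (K+1)ρ^K + Kρ^(K+1)] / [(1−ρ)(1−ρ^(K+1))]
Numerator: 0.5134·(1 − 10·0.002480 + 9·0.001273) = 0.506599
Denominator: (0.4866)·(0.998727) = 0.485932
L = 0.506599/0.485932 = 1.0425

Final: 1.0425


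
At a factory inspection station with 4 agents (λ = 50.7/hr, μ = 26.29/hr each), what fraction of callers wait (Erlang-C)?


a = λ/μ = 1.9285; ρ = a/4 = 0.4821
P₀ = 0.140920 (from M/M/c formula)
C(c,a) = [a^c/(c!(1−ρ))]·P₀ = [13.83151/(24·0.5179)]·0.140920
= 1.11284·0.140920 = 0.156821

Final: 0.156821


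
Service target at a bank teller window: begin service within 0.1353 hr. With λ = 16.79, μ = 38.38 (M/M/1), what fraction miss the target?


ρ = 16.79/38.38 = 0.4375
P(Wq > t) = ρ·e^{−(μ−λ)t} = 0.4375·e^{−2.9211}
= 0.4375·0.053873 = 0.023568

Final: 0.023568


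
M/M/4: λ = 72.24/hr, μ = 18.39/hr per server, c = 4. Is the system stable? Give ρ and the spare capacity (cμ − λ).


Total capacity cμ = 4·18.39 = 73.56/hr
ρ = λ/(cμ) = 72.24/73.56 = 0.9821
Stable ⇔ ρ < 1: YES
Spare capacity = cμ − λ = 73.56 − 72.24 = 1.32/hr

Final: ρ = 0.9821; stable; margin = 1.32/hr


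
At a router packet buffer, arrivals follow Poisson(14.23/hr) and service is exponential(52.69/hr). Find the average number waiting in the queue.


ρ = 14.23/52.69 = 0.2701
Lq = ρ²/(1−ρ) = 0.07294/0.7299 = 0.09992

Final: 0.09992


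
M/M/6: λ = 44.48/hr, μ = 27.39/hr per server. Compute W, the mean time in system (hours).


a = 1.6240; ρ = 0.2707; P₀ = 0.197037
Lq = P₀·a^c·ρ/(c!(1−ρ)²) = 0.002554
Wq = Lq/λ = 0.002554/44.48 = 0.00005742 hr
W = Wq + 1/μ = 0.00005742 + 0.03651 = 0.03657 hr

Final: 0.03657 hr


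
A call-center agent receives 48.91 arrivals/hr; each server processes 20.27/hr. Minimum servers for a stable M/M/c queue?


Stability requires cμ > λ ⇔ c > λ/μ.
λ/μ = 48.91/20.27 = 2.4129
Minimum integer c = ⌊2.4129⌋ + 1 = 3
Check: 3·20.27 = 60.81 > 48.91, while 2·20.27 = 40.54 ≤ 48.91

Final: 3 servers


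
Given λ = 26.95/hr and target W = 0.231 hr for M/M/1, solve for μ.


W = 1/(μ−λ) ⇒ μ − λ = 1/W = 1/0.231 = 4.3290
μ = λ + 1/W = 26.95 + 4.3290 = 31.2790 per hr

Final: 31.2790 /hr


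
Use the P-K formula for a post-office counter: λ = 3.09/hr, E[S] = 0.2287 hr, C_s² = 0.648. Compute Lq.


ρ = λ·E[S] = 3.09·0.2287 = 0.7067
Lq = ρ²(1+C_s²)/(2(1−ρ)) = 0.4994·(1+0.648)/(2·0.2933)
= 0.4994·1.6480/0.5866 = 1.40294

Final: 1.40294


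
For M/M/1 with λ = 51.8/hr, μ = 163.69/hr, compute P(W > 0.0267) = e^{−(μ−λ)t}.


W ~ Exponential(μ−λ) for M/M/1.
μ − λ = 163.69 − 51.8 = 111.8900
P(W > t) = e^{−(μ−λ)t} = e^{−2.9875} = 0.050415

Final: 0.050415


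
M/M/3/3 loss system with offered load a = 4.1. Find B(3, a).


B(c,a) = (a^c/c!) / Σ_{k=0}^{c} a^k/k!
a^3/3! = 11.486833
Σ terms (k=0..3): 1.00000 + 4.10000 + 8.40500 + 11.48683 = 24.991833
B = 11.486833/24.991833 = 0.459623

Final: 0.459623


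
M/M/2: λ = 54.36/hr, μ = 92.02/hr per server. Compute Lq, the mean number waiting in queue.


a = λ/μ = 0.5907; ρ = a/2 = 0.2954
P₀ = 0.543960
Lq = P₀·a^c·ρ / (c!·(1−ρ)²) = 0.543960·0.34898·0.2954/(2·0.49650)
= 0.05646

Final: 0.05646


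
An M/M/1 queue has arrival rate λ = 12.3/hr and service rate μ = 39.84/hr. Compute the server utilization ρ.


ρ = λ/μ = 12.3/39.84 = 0.3087

Final: 0.3087


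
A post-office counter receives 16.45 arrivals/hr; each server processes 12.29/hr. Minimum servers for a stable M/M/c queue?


Stability requires cμ > λ ⇔ c > λ/μ.
λ/μ = 16.45/12.29 = 1.3385
Minimum integer c = ⌊1.3385⌋ + 1 = 2
Check: 2·12.29 = 24.58 > 16.45, while 1·12.29 = 12.29 ≤ 16.45

Final: 2 servers


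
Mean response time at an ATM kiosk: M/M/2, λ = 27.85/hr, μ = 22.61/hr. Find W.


a = 1.2318; ρ = 0.6159; P₀ = 0.237717
Lq = P₀·a^c·ρ/(c!(1−ρ)²) = 0.75272
Wq = Lq/λ = 0.75272/27.85 = 0.02703 hr
W = Wq + 1/μ = 0.02703 + 0.04423 = 0.07126 hr

Final: 0.07126 hr


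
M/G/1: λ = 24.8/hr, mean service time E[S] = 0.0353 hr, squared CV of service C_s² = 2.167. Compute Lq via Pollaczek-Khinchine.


ρ = λ·E[S] = 24.8·0.0353 = 0.8754
Lq = ρ²(1+C_s²)/(2(1−ρ)) = 0.7664·(1+2.167)/(2·0.1246)
= 0.7664·3.1670/0.2491 = 9.74299

Final: 9.74299


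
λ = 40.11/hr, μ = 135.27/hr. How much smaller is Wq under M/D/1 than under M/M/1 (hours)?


ρ = 40.11/135.27 = 0.2965
Wq(M/M/1) = ρ/(μ−λ) = 0.2965/95.16 = 0.003116 hr
Wq(M/D/1) = ρ/(2(μ−λ)) = 0.001558 hr
Savings = 0.003116 − 0.001558 = 0.001558 hr

Final: 0.001558 hr


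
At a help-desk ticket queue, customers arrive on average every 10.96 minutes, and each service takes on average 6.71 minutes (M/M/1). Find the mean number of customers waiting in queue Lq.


λ = 60/10.96 = 5.4745 /hr
μ = 60/6.71 = 8.9419 /hr
ρ = λ/μ = 5.4745/8.9419 = 0.6122
Lq = ρ²/(1−ρ) = 0.3748/0.3878 = 0.9666

Final: 0.9666


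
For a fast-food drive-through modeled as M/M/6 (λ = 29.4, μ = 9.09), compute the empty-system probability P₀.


a = λ/μ = 29.4/9.09 = 3.2343; ρ = a/c = 0.5391
Σ_{k=0}^{5} a^k/k! (terms k=0..5) = 1.00000 + 3.23432 + 5.23042 + 5.63896 + 4.55956 + 2.94942 = 22.61268
Tail: a^6/(6!(1−ρ)) = 1144.72372/(720·0.4609) = 3.44920
P₀ = 1/(22.61268 + 3.44920) = 1/26.06188 = 0.038370

Final: 0.038370


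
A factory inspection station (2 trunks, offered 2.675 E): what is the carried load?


B(2,2.675) = 0.493300 (Erlang-B)
Carried load = a(1 − B) = 2.675·(1 − 0.493300) = 2.675·0.506700 = 1.3554 E

Final: 1.3554 Erlangs


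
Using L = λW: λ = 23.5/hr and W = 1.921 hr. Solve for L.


L = λW = 23.5·1.921 = 45.1435

Final: 45.1435


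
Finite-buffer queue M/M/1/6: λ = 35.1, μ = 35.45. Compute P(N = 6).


ρ = λ/μ = 35.1/35.45 = 0.9901
P_K = (1−ρ)ρ^K/(1−ρ^(K+1)) = (0.009873·0.942205)/(1 − 0.932902)
= 0.009302/0.067098 = 0.138640

Final: 0.138640


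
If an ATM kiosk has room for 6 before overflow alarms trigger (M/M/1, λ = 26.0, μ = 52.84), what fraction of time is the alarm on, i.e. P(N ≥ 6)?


ρ = 26.0/52.84 = 0.4921
P(N ≥ n) = ρ^n = 0.4921^6 = 0.014193

Final: 0.014193


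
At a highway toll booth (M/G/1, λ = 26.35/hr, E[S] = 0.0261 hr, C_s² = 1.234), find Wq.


ρ = λ·E[S] = 26.35·0.0261 = 0.6877
E[S²] = E[S]²(1+C_s²) = 0.0261²·(1+1.234) = 0.001522
Wq = λ·E[S²]/(2(1−ρ)) = 26.35·0.001522/(2·0.3123) = 0.06421 hr

Final: 0.06421 hr


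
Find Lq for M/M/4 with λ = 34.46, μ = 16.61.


a = λ/μ = 2.0747; ρ = a/4 = 0.5187
P₀ = 0.120211
Lq = P₀·a^c·ρ / (c!·(1−ρ)²) = 0.120211·18.52604·0.5187/(24·0.23168)
= 0.20773

Final: 0.20773


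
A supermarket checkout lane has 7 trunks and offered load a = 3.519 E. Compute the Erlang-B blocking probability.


B(c,a) = (a^c/c!) / Σ_{k=0}^{c} a^k/k!
a^7/7! = 1.325880
Σ terms (k=0..7): 1.00000 + 3.51900 + 6.19168 + 7.26284 + 6.38948 + 4.49692 + 2.63744 + 1.32588 = 32.823249
B = 1.325880/32.823249 = 0.040395

Final: 0.040395


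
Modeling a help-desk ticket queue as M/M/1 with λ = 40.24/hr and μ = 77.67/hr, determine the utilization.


ρ = λ/μ = 40.24/77.67 = 0.5181

Final: 0.5181


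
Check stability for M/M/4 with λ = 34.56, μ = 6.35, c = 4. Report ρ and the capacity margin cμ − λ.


Total capacity cμ = 4·6.35 = 25.40/hr
ρ = λ/(cμ) = 34.56/25.40 = 1.3606
Stable ⇔ ρ < 1: NO
Spare capacity = cμ − λ = 25.40 − 34.56 = -9.16/hr

Final: ρ = 1.3606; unstable; margin = -9.16/hr


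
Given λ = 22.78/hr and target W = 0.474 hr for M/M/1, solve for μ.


W = 1/(μ−λ) ⇒ μ − λ = 1/W = 1/0.474 = 2.1097
μ = λ + 1/W = 22.78 + 2.1097 = 24.8897 per hr

Final: 24.8897 /hr


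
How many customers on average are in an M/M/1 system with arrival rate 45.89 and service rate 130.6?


ρ = λ/μ = 45.89/130.6 = 0.3514
L = ρ/(1−ρ) = 0.3514/(1 − 0.3514) = 0.3514/0.6486 = 0.5417

Final: 0.5417


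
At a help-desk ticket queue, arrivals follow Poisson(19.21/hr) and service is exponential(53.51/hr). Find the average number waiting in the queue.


ρ = 19.21/53.51 = 0.3590
Lq = ρ²/(1−ρ) = 0.1289/0.6410 = 0.2011

Final: 0.2011


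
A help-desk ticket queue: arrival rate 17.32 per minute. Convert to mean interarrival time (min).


Mean interarrival time = 1/λ = 1/17.32 minute = 0.05774 minute
In minutes: 0.05774 × 1 = 0.05774 min

Final: 0.05774 min


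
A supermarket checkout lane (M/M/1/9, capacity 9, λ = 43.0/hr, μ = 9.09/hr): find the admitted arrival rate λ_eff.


ρ = 4.7305; P_K = (1−ρ)ρ^9/(1−ρ^10) = 0.788605
λ_eff = λ(1 − P_K) = 43.0·(1 − 0.788605) = 43.0·0.211395 = 9.0900 /hr

Final: 9.0900 /hr


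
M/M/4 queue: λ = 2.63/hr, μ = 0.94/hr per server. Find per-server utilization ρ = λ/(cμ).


ρ = λ/(cμ) = 2.63/(4·0.94) = 2.63/3.76 = 0.6995

Final: 0.6995


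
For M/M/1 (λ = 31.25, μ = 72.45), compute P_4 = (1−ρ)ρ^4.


ρ = 31.25/72.45 = 0.4313
P_n = (1−ρ)·ρ^n = (1 − 0.4313)·0.4313^4 = 0.5687·0.034614 = 0.019684

Final: 0.019684


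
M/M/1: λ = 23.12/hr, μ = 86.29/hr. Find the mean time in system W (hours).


W = 1/(μ−λ) = 1/(86.29 − 23.12) = 1/63.17 = 0.01583 hr

Final: 0.01583 hr


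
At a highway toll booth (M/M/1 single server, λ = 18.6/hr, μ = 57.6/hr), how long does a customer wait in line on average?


ρ = 18.6/57.6 = 0.3229
Wq = ρ/(μ−λ) = 0.3229/(57.6 − 18.6) = 0.3229/39.00 = 0.008280 hr

Final: 0.008280 hr


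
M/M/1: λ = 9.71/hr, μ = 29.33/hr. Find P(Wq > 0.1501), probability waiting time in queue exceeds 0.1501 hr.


ρ = 9.71/29.33 = 0.3311
P(Wq > t) = ρ·e^{−(μ−λ)t} = 0.3311·e^{−2.9450}
= 0.3311·0.052604 = 0.017415

Final: 0.017415


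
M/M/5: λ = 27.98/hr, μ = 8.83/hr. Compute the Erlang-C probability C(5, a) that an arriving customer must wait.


a = λ/μ = 3.1687; ρ = a/5 = 0.6337
P₀ = 0.038518 (from M/M/c formula)
C(c,a) = [a^c/(c!(1−ρ))]·P₀ = [319.47364/(120·0.3663)]·0.038518
= 7.26900·0.038518 = 0.279987

Final: 0.279987


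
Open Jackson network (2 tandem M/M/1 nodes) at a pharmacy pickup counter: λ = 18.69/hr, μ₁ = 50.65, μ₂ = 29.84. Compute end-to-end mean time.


Each node sees arrival rate λ = 18.69/hr (tandem ⇒ throughput preserved).
W₁ = 1/(μ₁−λ) = 1/(50.65−18.69) = 0.03129 hr
W₂ = 1/(μ₂−λ) = 1/(29.84−18.69) = 0.08969 hr
W_total = W₁ + W₂ = 0.03129 + 0.08969 = 0.12098 hr

Final: 0.12098 hr


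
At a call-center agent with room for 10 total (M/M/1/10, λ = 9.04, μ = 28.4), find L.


ρ = 9.04/28.4 = 0.3183
L = ρ[1 − (K+1)ρ^K + Kρ^(K+1)] / [(1−ρ)(1−ρ^(K+1))]
Numerator: 0.3183·(1 − 11·0.00001068 + 10·0.000003399) = 0.318283
Denominator: (0.6817)·(0.999997) = 0.681688
L = 0.318283/0.681688 = 0.4669

Final: 0.4669


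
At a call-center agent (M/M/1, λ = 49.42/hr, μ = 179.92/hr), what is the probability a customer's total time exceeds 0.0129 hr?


W ~ Exponential(μ−λ) for M/M/1.
μ − λ = 179.92 − 49.42 = 130.5000
P(W > t) = e^{−(μ−λ)t} = e^{−1.6834} = 0.185732

Final: 0.185732


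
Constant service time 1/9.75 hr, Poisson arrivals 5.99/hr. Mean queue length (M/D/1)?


ρ = 5.99/9.75 = 0.6144
M/D/1: Lq = ρ²/(2(1−ρ)) = 0.3774/(2·0.3856) = 0.48936

Final: 0.48936


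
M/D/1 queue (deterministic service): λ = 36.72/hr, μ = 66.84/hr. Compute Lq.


ρ = 36.72/66.84 = 0.5494
M/D/1: Lq = ρ²/(2(1−ρ)) = 0.3018/(2·0.4506) = 0.33488

Final: 0.33488


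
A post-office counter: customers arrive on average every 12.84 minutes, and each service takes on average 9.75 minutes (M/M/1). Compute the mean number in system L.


λ = 60/12.84 = 4.6729 /hr
μ = 60/9.75 = 6.1538 /hr
ρ = λ/μ = 4.6729/6.1538 = 0.7593
L = ρ/(1−ρ) = 0.7593/0.2407 = 3.1553

Final: 3.1553


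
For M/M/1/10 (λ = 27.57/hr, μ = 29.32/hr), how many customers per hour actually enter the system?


ρ = 0.9403; P_K = (1−ρ)ρ^10/(1−ρ^11) = 0.065581
λ_eff = λ(1 − P_K) = 27.57·(1 − 0.065581) = 27.57·0.934419 = 25.7619 /hr

Final: 25.7619 /hr


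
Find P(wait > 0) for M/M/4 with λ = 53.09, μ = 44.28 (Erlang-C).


a = λ/μ = 1.1990; ρ = a/4 = 0.2997
P₀ = 0.300488 (from M/M/c formula)
C(c,a) = [a^c/(c!(1−ρ))]·P₀ = [2.06643/(24·0.7003)]·0.300488
= 0.12296·0.300488 = 0.036947

Final: 0.036947


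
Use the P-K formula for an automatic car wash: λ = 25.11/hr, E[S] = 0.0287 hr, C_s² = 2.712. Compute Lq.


ρ = λ·E[S] = 25.11·0.0287 = 0.7207
Lq = ρ²(1+C_s²)/(2(1−ρ)) = 0.5193·(1+2.712)/(2·0.2793)
= 0.5193·3.7120/0.5587 = 3.45062

Final: 3.45062


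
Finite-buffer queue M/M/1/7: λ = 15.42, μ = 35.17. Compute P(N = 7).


ρ = λ/μ = 15.42/35.17 = 0.4384
P_K = (1−ρ)ρ^K/(1−ρ^(K+1)) = (0.5616·0.003114)/(1 − 0.001366)
= 0.001749/0.998634 = 0.001751

Final: 0.001751


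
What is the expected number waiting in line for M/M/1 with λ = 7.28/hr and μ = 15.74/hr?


ρ = 7.28/15.74 = 0.4625
Lq = ρ²/(1−ρ) = 0.2139/0.5375 = 0.3980

Final: 0.3980


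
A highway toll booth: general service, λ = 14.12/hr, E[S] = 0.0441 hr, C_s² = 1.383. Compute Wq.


ρ = λ·E[S] = 14.12·0.0441 = 0.6227
E[S²] = E[S]²(1+C_s²) = 0.0441²·(1+1.383) = 0.004634
Wq = λ·E[S²]/(2(1−ρ)) = 14.12·0.004634/(2·0.3773) = 0.08672 hr

Final: 0.08672 hr


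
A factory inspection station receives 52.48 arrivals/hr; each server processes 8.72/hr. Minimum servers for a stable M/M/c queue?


Stability requires cμ > λ ⇔ c > λ/μ.
λ/μ = 52.48/8.72 = 6.0183
Minimum integer c = ⌊6.0183⌋ + 1 = 7
Check: 7·8.72 = 61.04 > 52.48, while 6·8.72 = 52.32 ≤ 52.48

Final: 7 servers


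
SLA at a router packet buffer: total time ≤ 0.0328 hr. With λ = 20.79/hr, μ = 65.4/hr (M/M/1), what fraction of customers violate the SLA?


W ~ Exponential(μ−λ) for M/M/1.
μ − λ = 65.4 − 20.79 = 44.6100
P(W > t) = e^{−(μ−λ)t} = e^{−1.4632} = 0.231492

Final: 0.231492


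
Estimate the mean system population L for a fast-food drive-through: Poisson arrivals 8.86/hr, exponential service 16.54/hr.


ρ = λ/μ = 8.86/16.54 = 0.5357
L = ρ/(1−ρ) = 0.5357/(1 − 0.5357) = 0.5357/0.4643 = 1.1536

Final: 1.1536


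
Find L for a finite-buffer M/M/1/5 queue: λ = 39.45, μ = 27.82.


ρ = 39.45/27.82 = 1.4180
L = ρ[1 − (K+1)ρ^K + Kρ^(K+1)] / [(1−ρ)(1−ρ^(K+1))]
Numerator: 1.4180·(1 − 6·5.733891 + 5·8.130913) = 10.282551
Denominator: (-0.4180)·(-7.130913) = 2.981039
L = 10.282551/2.981039 = 3.4493

Final: 3.4493


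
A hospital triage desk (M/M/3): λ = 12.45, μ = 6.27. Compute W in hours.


a = 1.9856; ρ = 0.6619; P₀ = 0.113428
Lq = P₀·a^c·ρ/(c!(1−ρ)²) = 0.85688
Wq = Lq/λ = 0.85688/12.45 = 0.06883 hr
W = Wq + 1/μ = 0.06883 + 0.15949 = 0.22832 hr

Final: 0.22832 hr


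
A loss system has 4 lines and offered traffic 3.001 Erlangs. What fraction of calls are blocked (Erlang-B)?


B(c,a) = (a^c/c!) / Σ_{k=0}^{c} a^k/k!
a^4/4! = 3.379502
Σ terms (k=0..4): 1.00000 + 3.00100 + 4.50300 + 4.50450 + 3.37950 = 16.388004
B = 3.379502/16.388004 = 0.206218

Final: 0.206218


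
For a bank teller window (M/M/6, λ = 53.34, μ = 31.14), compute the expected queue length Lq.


a = λ/μ = 1.7129; ρ = a/6 = 0.2855
P₀ = 0.180237
Lq = P₀·a^c·ρ / (c!·(1−ρ)²) = 0.180237·25.25843·0.2855/(720·0.51053)
= 0.003536

Final: 0.003536


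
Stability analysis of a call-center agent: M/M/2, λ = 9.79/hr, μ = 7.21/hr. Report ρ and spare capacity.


Total capacity cμ = 2·7.21 = 14.42/hr
ρ = λ/(cμ) = 9.79/14.42 = 0.6789
Stable ⇔ ρ < 1: YES
Spare capacity = cμ − λ = 14.42 − 9.79 = 4.63/hr

Final: ρ = 0.6789; stable; margin = 4.63/hr


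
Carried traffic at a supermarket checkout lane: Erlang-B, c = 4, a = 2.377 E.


B(4,2.377) = 0.136139 (Erlang-B)
Carried load = a(1 − B) = 2.377·(1 − 0.136139) = 2.377·0.863861 = 2.0534 E

Final: 2.0534 Erlangs


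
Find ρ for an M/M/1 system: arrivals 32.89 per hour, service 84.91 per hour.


ρ = λ/μ = 32.89/84.91 = 0.3874

Final: 0.3874


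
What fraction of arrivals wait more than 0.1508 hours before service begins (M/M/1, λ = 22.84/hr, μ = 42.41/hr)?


ρ = 22.84/42.41 = 0.5386
P(Wq > t) = ρ·e^{−(μ−λ)t} = 0.5386·e^{−2.9512}
= 0.5386·0.052279 = 0.028155

Final: 0.028155


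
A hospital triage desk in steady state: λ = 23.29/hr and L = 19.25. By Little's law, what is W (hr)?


W = L/λ = 19.25/23.29 = 0.8265 hr

Final: 0.8265 hr


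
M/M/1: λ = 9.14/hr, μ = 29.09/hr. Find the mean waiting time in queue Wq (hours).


ρ = 9.14/29.09 = 0.3142
Wq = ρ/(μ−λ) = 0.3142/(29.09 − 9.14) = 0.3142/19.95 = 0.01575 hr

Final: 0.01575 hr


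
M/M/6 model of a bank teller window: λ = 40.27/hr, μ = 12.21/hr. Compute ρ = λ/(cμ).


ρ = λ/(cμ) = 40.27/(6·12.21) = 40.27/73.26 = 0.5497

Final: 0.5497


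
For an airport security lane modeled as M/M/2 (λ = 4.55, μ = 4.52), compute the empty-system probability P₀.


a = λ/μ = 4.55/4.52 = 1.0066; ρ = a/c = 0.5033
Σ_{k=0}^{1} a^k/k! (terms k=0..1) = 1.00000 + 1.00664 = 2.00664
Tail: a^2/(2!(1−ρ)) = 1.01332/(2·0.4967) = 1.02009
P₀ = 1/(2.00664 + 1.02009) = 1/3.02673 = 0.330390

Final: 0.330390


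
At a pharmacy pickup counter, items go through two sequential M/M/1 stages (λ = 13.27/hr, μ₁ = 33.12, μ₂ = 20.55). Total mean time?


Each node sees arrival rate λ = 13.27/hr (tandem ⇒ throughput preserved).
W₁ = 1/(μ₁−λ) = 1/(33.12−13.27) = 0.05038 hr
W₂ = 1/(μ₂−λ) = 1/(20.55−13.27) = 0.13736 hr
W_total = W₁ + W₂ = 0.05038 + 0.13736 = 0.18774 hr

Final: 0.18774 hr


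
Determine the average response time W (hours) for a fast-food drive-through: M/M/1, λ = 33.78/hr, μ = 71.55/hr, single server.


W = 1/(μ−λ) = 1/(71.55 − 33.78) = 1/37.77 = 0.02648 hr

Final: 0.02648 hr


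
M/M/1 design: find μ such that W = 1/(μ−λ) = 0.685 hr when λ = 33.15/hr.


W = 1/(μ−λ) ⇒ μ − λ = 1/W = 1/0.685 = 1.4599
μ = λ + 1/W = 33.15 + 1.4599 = 34.6099 per hr

Final: 34.6099 /hr


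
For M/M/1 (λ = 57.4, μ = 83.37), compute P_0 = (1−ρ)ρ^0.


ρ = 57.4/83.37 = 0.6885
P_n = (1−ρ)·ρ^n = (1 − 0.6885)·0.6885^0 = 0.3115·1.000000 = 0.311503

Final: 0.311503


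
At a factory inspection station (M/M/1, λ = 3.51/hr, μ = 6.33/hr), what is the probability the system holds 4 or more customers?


ρ = 3.51/6.33 = 0.5545
P(N ≥ n) = ρ^n = 0.5545^4 = 0.094540

Final: 0.094540


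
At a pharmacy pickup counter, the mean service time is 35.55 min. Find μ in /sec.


μ = 1/(service time) in consistent units.
1 second = 0.0166667 min, so μ = 0.0166667/35.55 = 0.0004688 per second

Final: 0.0004688 /sec


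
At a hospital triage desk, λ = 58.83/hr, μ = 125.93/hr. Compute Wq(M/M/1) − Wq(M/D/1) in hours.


ρ = 58.83/125.93 = 0.4672
Wq(M/M/1) = ρ/(μ−λ) = 0.4672/67.10 = 0.006962 hr
Wq(M/D/1) = ρ/(2(μ−λ)) = 0.003481 hr
Savings = 0.006962 − 0.003481 = 0.003481 hr

Final: 0.003481 hr


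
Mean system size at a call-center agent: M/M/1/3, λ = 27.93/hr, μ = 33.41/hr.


ρ = 27.93/33.41 = 0.8360
L = ρ[1 − (K+1)ρ^K + Kρ^(K+1)] / [(1−ρ)(1−ρ^(K+1))]
Numerator: 0.8360·(1 − 4·0.584229 + 3·0.488402) = 0.107247
Denominator: (0.1640)·(0.511598) = 0.083914
L = 0.107247/0.083914 = 1.2781

Final: 1.2781


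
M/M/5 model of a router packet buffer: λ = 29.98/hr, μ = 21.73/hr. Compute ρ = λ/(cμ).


ρ = λ/(cμ) = 29.98/(5·21.73) = 29.98/108.65 = 0.2759

Final: 0.2759


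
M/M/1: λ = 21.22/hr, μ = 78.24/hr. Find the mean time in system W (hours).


W = 1/(μ−λ) = 1/(78.24 − 21.22) = 1/57.02 = 0.01754 hr

Final: 0.01754 hr


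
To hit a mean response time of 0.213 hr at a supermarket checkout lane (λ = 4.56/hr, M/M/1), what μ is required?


W = 1/(μ−λ) ⇒ μ − λ = 1/W = 1/0.213 = 4.6948
μ = λ + 1/W = 4.56 + 4.6948 = 9.2548 per hr

Final: 9.2548 /hr


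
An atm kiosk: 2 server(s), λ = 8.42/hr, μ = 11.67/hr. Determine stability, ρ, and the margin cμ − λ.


Total capacity cμ = 2·11.67 = 23.34/hr
ρ = λ/(cμ) = 8.42/23.34 = 0.3608
Stable ⇔ ρ < 1: YES
Spare capacity = cμ − λ = 23.34 − 8.42 = 14.92/hr

Final: ρ = 0.3608; stable; margin = 14.92/hr


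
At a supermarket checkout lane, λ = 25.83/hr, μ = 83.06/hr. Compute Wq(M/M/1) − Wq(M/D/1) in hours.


ρ = 25.83/83.06 = 0.3110
Wq(M/M/1) = ρ/(μ−λ) = 0.3110/57.23 = 0.005434 hr
Wq(M/D/1) = ρ/(2(μ−λ)) = 0.002717 hr
Savings = 0.005434 − 0.002717 = 0.002717 hr

Final: 0.002717 hr


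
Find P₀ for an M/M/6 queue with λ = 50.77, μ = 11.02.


a = λ/μ = 50.77/11.02 = 4.6071; ρ = a/c = 0.7678
Σ_{k=0}^{5} a^k/k! (terms k=0..5) = 1.00000 + 4.60708 + 10.61258 + 16.29767 + 18.77116 + 17.29604 = 68.58452
Tail: a^6/(6!(1−ρ)) = 9562.10291/(720·0.2322) = 57.20650
P₀ = 1/(68.58452 + 57.20650) = 1/125.79102 = 0.007950

Final: 0.007950


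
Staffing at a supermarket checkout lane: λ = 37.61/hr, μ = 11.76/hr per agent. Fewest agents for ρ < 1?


Stability requires cμ > λ ⇔ c > λ/μ.
λ/μ = 37.61/11.76 = 3.1981
Minimum integer c = ⌊3.1981⌋ + 1 = 4
Check: 4·11.76 = 47.04 > 37.61, while 3·11.76 = 35.28 ≤ 37.61

Final: 4 servers


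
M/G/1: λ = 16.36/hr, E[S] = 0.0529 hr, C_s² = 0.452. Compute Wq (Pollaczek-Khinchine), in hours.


ρ = λ·E[S] = 16.36·0.0529 = 0.8654
E[S²] = E[S]²(1+C_s²) = 0.0529²·(1+0.452) = 0.004063
Wq = λ·E[S²]/(2(1−ρ)) = 16.36·0.004063/(2·0.1346) = 0.24702 hr

Final: 0.24702 hr


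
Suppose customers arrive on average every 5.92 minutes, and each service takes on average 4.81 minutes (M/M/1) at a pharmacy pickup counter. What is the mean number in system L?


λ = 60/5.92 = 10.1351 /hr
μ = 60/4.81 = 12.4740 /hr
ρ = λ/μ = 10.1351/12.4740 = 0.8125
L = ρ/(1−ρ) = 0.8125/0.1875 = 4.3333

Final: 4.3333


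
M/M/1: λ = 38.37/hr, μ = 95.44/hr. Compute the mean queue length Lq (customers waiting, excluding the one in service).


ρ = 38.37/95.44 = 0.4020
Lq = ρ²/(1−ρ) = 0.1616/0.5980 = 0.2703

Final: 0.2703


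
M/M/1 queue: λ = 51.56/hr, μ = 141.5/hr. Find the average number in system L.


ρ = λ/μ = 51.56/141.5 = 0.3644
L = ρ/(1−ρ) = 0.3644/(1 − 0.3644) = 0.3644/0.6356 = 0.5733

Final: 0.5733


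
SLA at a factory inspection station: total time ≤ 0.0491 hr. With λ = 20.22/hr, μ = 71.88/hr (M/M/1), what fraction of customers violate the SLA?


W ~ Exponential(μ−λ) for M/M/1.
μ − λ = 71.88 − 20.22 = 51.6600
P(W > t) = e^{−(μ−λ)t} = e^{−2.5365} = 0.079142

Final: 0.079142


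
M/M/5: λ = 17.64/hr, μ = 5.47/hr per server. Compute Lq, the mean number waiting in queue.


a = λ/μ = 3.2249; ρ = a/5 = 0.6450
P₀ = 0.036091
Lq = P₀·a^c·ρ / (c!·(1−ρ)²) = 0.036091·348.78377·0.6450/(120·0.12604)
= 0.53678

Final: 0.53678


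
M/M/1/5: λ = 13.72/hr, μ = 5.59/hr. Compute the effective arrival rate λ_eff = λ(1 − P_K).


ρ = 2.4544; P_K = (1−ρ)ρ^5/(1−ρ^6) = 0.595289
λ_eff = λ(1 − P_K) = 13.72·(1 − 0.595289) = 13.72·0.404711 = 5.5526 /hr

Final: 5.5526 /hr


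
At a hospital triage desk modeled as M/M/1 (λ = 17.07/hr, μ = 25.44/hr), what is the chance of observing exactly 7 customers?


ρ = 17.07/25.44 = 0.6710
P_n = (1−ρ)·ρ^n = (1 − 0.6710)·0.6710^7 = 0.3290·0.061237 = 0.020148

Final: 0.020148


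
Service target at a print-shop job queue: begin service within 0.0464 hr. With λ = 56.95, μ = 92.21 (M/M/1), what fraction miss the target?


ρ = 56.95/92.21 = 0.6176
P(Wq > t) = ρ·e^{−(μ−λ)t} = 0.6176·e^{−1.6361}
= 0.6176·0.194745 = 0.120277

Final: 0.120277


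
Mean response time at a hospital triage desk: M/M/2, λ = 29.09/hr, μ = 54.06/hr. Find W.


a = 0.5381; ρ = 0.2691; P₀ = 0.575978
Lq = P₀·a^c·ρ/(c!(1−ρ)²) = 0.04199
Wq = Lq/λ = 0.04199/29.09 = 0.001444 hr
W = Wq + 1/μ = 0.001444 + 0.01850 = 0.01994 hr

Final: 0.01994 hr


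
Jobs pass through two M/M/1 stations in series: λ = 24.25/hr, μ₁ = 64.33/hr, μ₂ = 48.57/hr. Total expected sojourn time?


Each node sees arrival rate λ = 24.25/hr (tandem ⇒ throughput preserved).
W₁ = 1/(μ₁−λ) = 1/(64.33−24.25) = 0.02495 hr
W₂ = 1/(μ₂−λ) = 1/(48.57−24.25) = 0.04112 hr
W_total = W₁ + W₂ = 0.02495 + 0.04112 = 0.06607 hr

Final: 0.06607 hr


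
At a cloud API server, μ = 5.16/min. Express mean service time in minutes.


Mean service time = 1/μ = 1/5.16 minute = 0.19380 minute
In minutes: 0.19380 × 1 = 0.1938 min

Final: 0.1938 min


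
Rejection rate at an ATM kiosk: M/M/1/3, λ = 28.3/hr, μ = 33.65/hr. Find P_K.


ρ = λ/μ = 28.3/33.65 = 0.8410
P_K = (1−ρ)ρ^K/(1−ρ^(K+1)) = (0.1590·0.594845)/(1 − 0.500271)
= 0.094574/0.499729 = 0.189251

Final: 0.189251


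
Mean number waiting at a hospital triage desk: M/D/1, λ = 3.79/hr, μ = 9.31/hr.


ρ = 3.79/9.31 = 0.4071
M/D/1: Lq = ρ²/(2(1−ρ)) = 0.1657/(2·0.5929) = 0.13975

Final: 0.13975


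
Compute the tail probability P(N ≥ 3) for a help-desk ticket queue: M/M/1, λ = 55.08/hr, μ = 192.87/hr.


ρ = 55.08/192.87 = 0.2856
P(N ≥ n) = ρ^n = 0.2856^3 = 0.023291

Final: 0.023291


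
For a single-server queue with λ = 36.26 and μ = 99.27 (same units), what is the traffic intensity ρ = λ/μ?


ρ = λ/μ = 36.26/99.27 = 0.3653

Final: 0.3653


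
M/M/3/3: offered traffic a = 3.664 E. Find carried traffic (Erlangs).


B(3,3.664) = 0.418815 (Erlang-B)
Carried load = a(1 − B) = 3.664·(1 − 0.418815) = 3.664·0.581185 = 2.1295 E

Final: 2.1295 Erlangs


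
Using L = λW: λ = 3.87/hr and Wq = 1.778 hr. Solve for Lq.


Lq = λWq = 3.87·1.778 = 6.8809

Final: 6.8809


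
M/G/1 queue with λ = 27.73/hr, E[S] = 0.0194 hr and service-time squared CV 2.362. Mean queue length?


ρ = λ·E[S] = 27.73·0.0194 = 0.5380
Lq = ρ²(1+C_s²)/(2(1−ρ)) = 0.2894·(1+2.362)/(2·0.4620)
= 0.2894·3.3620/0.9241 = 1.05291

Final: 1.05291


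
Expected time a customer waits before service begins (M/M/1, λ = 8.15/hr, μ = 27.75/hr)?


ρ = 8.15/27.75 = 0.2937
Wq = ρ/(μ−λ) = 0.2937/(27.75 − 8.15) = 0.2937/19.60 = 0.01498 hr

Final: 0.01498 hr


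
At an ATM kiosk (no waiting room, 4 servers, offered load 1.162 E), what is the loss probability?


B(c,a) = (a^c/c!) / Σ_{k=0}^{c} a^k/k!
a^4/4! = 0.075965
Σ terms (k=0..4): 1.00000 + 1.16200 + 0.67512 + 0.26150 + 0.07596 = 3.174584
B = 0.075965/3.174584 = 0.023929

Final: 0.023929


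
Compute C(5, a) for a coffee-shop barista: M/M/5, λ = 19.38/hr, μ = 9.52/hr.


a = λ/μ = 2.0357; ρ = a/5 = 0.4071
P₀ = 0.129520 (from M/M/c formula)
C(c,a) = [a^c/(c!(1−ρ))]·P₀ = [34.96102/(120·0.5929)]·0.129520
= 0.49142·0.129520 = 0.063649

Final: 0.063649


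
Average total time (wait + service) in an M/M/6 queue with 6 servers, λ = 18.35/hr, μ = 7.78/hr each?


a = 2.3586; ρ = 0.3931; P₀ = 0.094173
Lq = P₀·a^c·ρ/(c!(1−ρ)²) = 0.02403
Wq = Lq/λ = 0.02403/18.35 = 0.001310 hr
W = Wq + 1/μ = 0.001310 + 0.12853 = 0.12984 hr

Final: 0.12984 hr


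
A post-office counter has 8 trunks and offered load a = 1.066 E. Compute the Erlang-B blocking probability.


B(c,a) = (a^c/c!) / Σ_{k=0}^{c} a^k/k!
a^8/8! = 0.00004136
Σ terms (k=0..8): 1.00000 + 1.06600 + 0.56818 + 0.20189 + 0.05380 + 0.01147 + 0.002038 + 0.0003104 + 0.00004136 = 2.903736
B = 0.00004136/2.903736 = 0.00001424

Final: 0.00001424


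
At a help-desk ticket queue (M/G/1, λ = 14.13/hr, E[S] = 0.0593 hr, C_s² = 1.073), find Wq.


ρ = λ·E[S] = 14.13·0.0593 = 0.8379
E[S²] = E[S]²(1+C_s²) = 0.0593²·(1+1.073) = 0.007290
Wq = λ·E[S²]/(2(1−ρ)) = 14.13·0.007290/(2·0.1621) = 0.31773 hr

Final: 0.31773 hr


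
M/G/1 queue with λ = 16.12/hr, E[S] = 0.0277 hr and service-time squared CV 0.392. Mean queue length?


ρ = λ·E[S] = 16.12·0.0277 = 0.4465
Lq = ρ²(1+C_s²)/(2(1−ρ)) = 0.1994·(1+0.392)/(2·0.5535)
= 0.1994·1.3920/1.1070 = 0.25073

Final: 0.25073


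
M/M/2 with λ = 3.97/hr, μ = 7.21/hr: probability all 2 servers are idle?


a = λ/μ = 3.97/7.21 = 0.5506; ρ = a/c = 0.2753
Σ_{k=0}^{1} a^k/k! (terms k=0..1) = 1.00000 + 0.55062 = 1.55062
Tail: a^2/(2!(1−ρ)) = 0.30319/(2·0.7247) = 0.20918
P₀ = 1/(1.55062 + 0.20918) = 1/1.75981 = 0.568244

Final: 0.568244


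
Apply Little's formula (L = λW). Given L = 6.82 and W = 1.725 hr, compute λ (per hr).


λ = L/W = 6.82/1.725 = 3.9536 /hr

Final: 3.9536 /hr


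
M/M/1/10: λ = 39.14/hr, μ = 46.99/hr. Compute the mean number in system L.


ρ = 39.14/46.99 = 0.8329
L = ρ[1 − (K+1)ρ^K + Kρ^(K+1)] / [(1−ρ)(1−ρ^(K+1))]
Numerator: 0.8329·(1 − 11·0.160751 + 10·0.133896) = 0.475364
Denominator: (0.1671)·(0.866104) = 0.144689
L = 0.475364/0.144689 = 3.2854

Final: 3.2854


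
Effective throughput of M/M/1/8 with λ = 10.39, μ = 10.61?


ρ = 0.9793; P_K = (1−ρ)ρ^8/(1−ρ^9) = 0.102029
λ_eff = λ(1 − P_K) = 10.39·(1 − 0.102029) = 10.39·0.897971 = 9.3299 /hr

Final: 9.3299 /hr


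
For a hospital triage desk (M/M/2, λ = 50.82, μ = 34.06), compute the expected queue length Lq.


a = λ/μ = 1.4921; ρ = a/2 = 0.7460
P₀ = 0.145451
Lq = P₀·a^c·ρ / (c!·(1−ρ)²) = 0.145451·2.22628·0.7460/(2·0.06450)
= 1.87277

Final: 1.87277


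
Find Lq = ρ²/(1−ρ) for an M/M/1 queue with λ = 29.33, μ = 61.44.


ρ = 29.33/61.44 = 0.4774
Lq = ρ²/(1−ρ) = 0.2279/0.5226 = 0.4360

Final: 0.4360


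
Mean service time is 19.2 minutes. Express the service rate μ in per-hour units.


μ = 1/(service time) in consistent units.
1 hour = 60 min, so μ = 60/19.2 = 3.1250 per hour

Final: 3.1250 /hr


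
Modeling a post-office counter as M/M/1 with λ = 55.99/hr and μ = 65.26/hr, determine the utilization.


ρ = λ/μ = 55.99/65.26 = 0.8580

Final: 0.8580


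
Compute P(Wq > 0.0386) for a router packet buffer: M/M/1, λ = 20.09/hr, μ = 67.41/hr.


ρ = 20.09/67.41 = 0.2980
P(Wq > t) = ρ·e^{−(μ−λ)t} = 0.2980·e^{−1.8266}
= 0.2980·0.160968 = 0.047973

Final: 0.047973


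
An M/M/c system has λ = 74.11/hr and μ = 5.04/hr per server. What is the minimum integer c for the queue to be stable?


Stability requires cμ > λ ⇔ c > λ/μ.
λ/μ = 74.11/5.04 = 14.7044
Minimum integer c = ⌊14.7044⌋ + 1 = 15
Check: 15·5.04 = 75.60 > 74.11, while 14·5.04 = 70.56 ≤ 74.11

Final: 15 servers


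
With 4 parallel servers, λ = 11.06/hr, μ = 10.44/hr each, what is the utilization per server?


ρ = λ/(cμ) = 11.06/(4·10.44) = 11.06/41.76 = 0.2648

Final: 0.2648


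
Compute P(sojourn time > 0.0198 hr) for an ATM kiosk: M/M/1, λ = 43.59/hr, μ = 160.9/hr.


W ~ Exponential(μ−λ) for M/M/1.
μ − λ = 160.9 − 43.59 = 117.3100
P(W > t) = e^{−(μ−λ)t} = e^{−2.3227} = 0.098005

Final: 0.098005


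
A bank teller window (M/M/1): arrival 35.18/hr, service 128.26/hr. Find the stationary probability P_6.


ρ = 35.18/128.26 = 0.2743
P_n = (1−ρ)·ρ^n = (1 − 0.2743)·0.2743^6 = 0.7257·0.0004258 = 0.0003090

Final: 0.0003090


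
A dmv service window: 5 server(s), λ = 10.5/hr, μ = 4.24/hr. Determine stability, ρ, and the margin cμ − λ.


Total capacity cμ = 5·4.24 = 21.20/hr
ρ = λ/(cμ) = 10.5/21.20 = 0.4953
Stable ⇔ ρ < 1: YES
Spare capacity = cμ − λ = 21.20 − 10.5 = 10.70/hr

Final: ρ = 0.4953; stable; margin = 10.70/hr


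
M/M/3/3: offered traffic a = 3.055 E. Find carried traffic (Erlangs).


B(3,3.055) = 0.352695 (Erlang-B)
Carried load = a(1 − B) = 3.055·(1 − 0.352695) = 3.055·0.647305 = 1.9775 E

Final: 1.9775 Erlangs


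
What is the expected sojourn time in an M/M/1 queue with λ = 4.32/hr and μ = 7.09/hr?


W = 1/(μ−λ) = 1/(7.09 − 4.32) = 1/2.77 = 0.3610 hr

Final: 0.3610 hr


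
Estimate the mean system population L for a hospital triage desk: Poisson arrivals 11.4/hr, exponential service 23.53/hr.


ρ = λ/μ = 11.4/23.53 = 0.4845
L = ρ/(1−ρ) = 0.4845/(1 − 0.4845) = 0.4845/0.5155 = 0.9398

Final: 0.9398


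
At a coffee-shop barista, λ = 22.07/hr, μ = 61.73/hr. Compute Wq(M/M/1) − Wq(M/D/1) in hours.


ρ = 22.07/61.73 = 0.3575
Wq(M/M/1) = ρ/(μ−λ) = 0.3575/39.66 = 0.009015 hr
Wq(M/D/1) = ρ/(2(μ−λ)) = 0.004507 hr
Savings = 0.009015 − 0.004507 = 0.004507 hr

Final: 0.004507 hr


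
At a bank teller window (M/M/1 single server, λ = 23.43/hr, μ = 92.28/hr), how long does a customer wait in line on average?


ρ = 23.43/92.28 = 0.2539
Wq = ρ/(μ−λ) = 0.2539/(92.28 − 23.43) = 0.2539/68.85 = 0.003688 hr

Final: 0.003688 hr


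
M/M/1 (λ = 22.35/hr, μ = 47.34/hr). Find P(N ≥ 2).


ρ = 22.35/47.34 = 0.4721
P(N ≥ n) = ρ^n = 0.4721^2 = 0.222894

Final: 0.222894


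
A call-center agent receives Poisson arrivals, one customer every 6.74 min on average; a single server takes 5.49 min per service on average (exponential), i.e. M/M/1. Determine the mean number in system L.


λ = 60/6.74 = 8.9021 /hr
μ = 60/5.49 = 10.9290 /hr
ρ = λ/μ = 8.9021/10.9290 = 0.8145
L = ρ/(1−ρ) = 0.8145/0.1855 = 4.3920

Final: 4.3920


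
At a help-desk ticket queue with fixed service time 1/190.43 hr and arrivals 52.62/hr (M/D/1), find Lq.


ρ = 52.62/190.43 = 0.2763
M/D/1: Lq = ρ²/(2(1−ρ)) = 0.07635/(2·0.7237) = 0.05275

Final: 0.05275


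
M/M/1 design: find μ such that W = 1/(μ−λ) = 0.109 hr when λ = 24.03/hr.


W = 1/(μ−λ) ⇒ μ − λ = 1/W = 1/0.109 = 9.1743
μ = λ + 1/W = 24.03 + 9.1743 = 33.2043 per hr

Final: 33.2043 /hr


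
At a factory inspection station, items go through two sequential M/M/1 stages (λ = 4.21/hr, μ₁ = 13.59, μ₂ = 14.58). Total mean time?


Each node sees arrival rate λ = 4.21/hr (tandem ⇒ throughput preserved).
W₁ = 1/(μ₁−λ) = 1/(13.59−4.21) = 0.10661 hr
W₂ = 1/(μ₂−λ) = 1/(14.58−4.21) = 0.09643 hr
W_total = W₁ + W₂ = 0.10661 + 0.09643 = 0.20304 hr

Final: 0.20304 hr


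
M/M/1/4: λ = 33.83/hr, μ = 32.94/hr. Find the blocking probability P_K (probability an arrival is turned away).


ρ = λ/μ = 33.83/32.94 = 1.0270
P_K = (1−ρ)ρ^K/(1−ρ^(K+1)) = (-0.02702·1.112535)/(1 − 1.142594)
= -0.030059/-0.142594 = 0.210804

Final: 0.210804


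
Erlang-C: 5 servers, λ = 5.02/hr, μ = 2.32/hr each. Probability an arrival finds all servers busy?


a = λ/μ = 2.1638; ρ = a/5 = 0.4328
P₀ = 0.113591 (from M/M/c formula)
C(c,a) = [a^c/(c!(1−ρ))]·P₀ = [47.43279/(120·0.5672)]·0.113591
= 0.69683·0.113591 = 0.079154

Final: 0.079154


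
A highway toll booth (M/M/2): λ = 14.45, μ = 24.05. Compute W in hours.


a = 0.6008; ρ = 0.3004; P₀ = 0.537970
Lq = P₀·a^c·ρ/(c!(1−ρ)²) = 0.05960
Wq = Lq/λ = 0.05960/14.45 = 0.004125 hr
W = Wq + 1/μ = 0.004125 + 0.04158 = 0.04570 hr

Final: 0.04570 hr


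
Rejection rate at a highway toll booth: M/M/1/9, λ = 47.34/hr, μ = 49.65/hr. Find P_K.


ρ = λ/μ = 47.34/49.65 = 0.9535
P_K = (1−ρ)ρ^K/(1−ρ^(K+1)) = (0.04653·0.651300)/(1 − 0.620998)
= 0.030302/0.379002 = 0.079952

Final: 0.079952


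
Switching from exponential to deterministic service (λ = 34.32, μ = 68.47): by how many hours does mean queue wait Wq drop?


ρ = 34.32/68.47 = 0.5012
Wq(M/M/1) = ρ/(μ−λ) = 0.5012/34.15 = 0.01468 hr
Wq(M/D/1) = ρ/(2(μ−λ)) = 0.007339 hr
Savings = 0.01468 − 0.007339 = 0.007339 hr

Final: 0.007339 hr


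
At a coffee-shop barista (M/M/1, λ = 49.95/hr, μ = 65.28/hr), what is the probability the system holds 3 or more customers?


ρ = 49.95/65.28 = 0.7652
P(N ≥ n) = ρ^n = 0.7652^3 = 0.447988

Final: 0.447988


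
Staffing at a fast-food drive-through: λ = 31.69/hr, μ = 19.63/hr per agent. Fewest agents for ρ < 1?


Stability requires cμ > λ ⇔ c > λ/μ.
λ/μ = 31.69/19.63 = 1.6144
Minimum integer c = ⌊1.6144⌋ + 1 = 2
Check: 2·19.63 = 39.26 > 31.69, while 1·19.63 = 19.63 ≤ 31.69

Final: 2 servers


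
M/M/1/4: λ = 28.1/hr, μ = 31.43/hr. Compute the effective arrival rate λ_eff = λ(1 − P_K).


ρ = 0.8941; P_K = (1−ρ)ρ^4/(1−ρ^5) = 0.157878
λ_eff = λ(1 − P_K) = 28.1·(1 − 0.157878) = 28.1·0.842122 = 23.6636 /hr

Final: 23.6636 /hr


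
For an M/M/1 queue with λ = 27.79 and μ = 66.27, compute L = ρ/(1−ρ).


ρ = λ/μ = 27.79/66.27 = 0.4193
L = ρ/(1−ρ) = 0.4193/(1 − 0.4193) = 0.4193/0.5807 = 0.7222

Final: 0.7222


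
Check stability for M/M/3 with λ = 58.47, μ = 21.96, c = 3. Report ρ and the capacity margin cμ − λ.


Total capacity cμ = 3·21.96 = 65.88/hr
ρ = λ/(cμ) = 58.47/65.88 = 0.8875
Stable ⇔ ρ < 1: YES
Spare capacity = cμ − λ = 65.88 − 58.47 = 7.41/hr

Final: ρ = 0.8875; stable; margin = 7.41/hr


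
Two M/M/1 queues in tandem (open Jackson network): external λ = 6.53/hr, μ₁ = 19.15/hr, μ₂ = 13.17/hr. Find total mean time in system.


Each node sees arrival rate λ = 6.53/hr (tandem ⇒ throughput preserved).
W₁ = 1/(μ₁−λ) = 1/(19.15−6.53) = 0.07924 hr
W₂ = 1/(μ₂−λ) = 1/(13.17−6.53) = 0.15060 hr
W_total = W₁ + W₂ = 0.07924 + 0.15060 = 0.22984 hr

Final: 0.22984 hr


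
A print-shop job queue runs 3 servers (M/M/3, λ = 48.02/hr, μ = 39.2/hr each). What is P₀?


a = λ/μ = 48.02/39.2 = 1.2250; ρ = a/c = 0.4083
Σ_{k=0}^{2} a^k/k! (terms k=0..2) = 1.00000 + 1.22500 + 0.75031 = 2.97531
Tail: a^3/(3!(1−ρ)) = 1.83827/(6·0.5917) = 0.51782
P₀ = 1/(2.97531 + 0.51782) = 1/3.49313 = 0.286276

Final: 0.286276


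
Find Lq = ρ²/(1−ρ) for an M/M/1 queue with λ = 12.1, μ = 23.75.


ρ = 12.1/23.75 = 0.5095
Lq = ρ²/(1−ρ) = 0.2596/0.4905 = 0.5292

Final: 0.5292


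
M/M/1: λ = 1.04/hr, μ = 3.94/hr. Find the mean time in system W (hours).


W = 1/(μ−λ) = 1/(3.94 − 1.04) = 1/2.90 = 0.3448 hr

Final: 0.3448 hr


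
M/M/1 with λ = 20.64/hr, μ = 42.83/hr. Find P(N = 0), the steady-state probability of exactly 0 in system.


ρ = 20.64/42.83 = 0.4819
P_n = (1−ρ)·ρ^n = (1 − 0.4819)·0.4819^0 = 0.5181·1.000000 = 0.518095

Final: 0.518095


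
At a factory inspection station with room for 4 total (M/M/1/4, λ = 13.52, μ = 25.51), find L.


ρ = 13.52/25.51 = 0.5300
L = ρ[1 − (K+1)ρ^K + Kρ^(K+1)] / [(1−ρ)(1−ρ^(K+1))]
Numerator: 0.5300·(1 − 5·0.078898 + 4·0.041815) = 0.409559
Denominator: (0.4700)·(0.958185) = 0.450358
L = 0.409559/0.450358 = 0.9094

Final: 0.9094


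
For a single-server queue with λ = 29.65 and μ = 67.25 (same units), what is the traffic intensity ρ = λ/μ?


ρ = λ/μ = 29.65/67.25 = 0.4409

Final: 0.4409


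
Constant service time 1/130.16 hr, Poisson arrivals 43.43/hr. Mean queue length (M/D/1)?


ρ = 43.43/130.16 = 0.3337
M/D/1: Lq = ρ²/(2(1−ρ)) = 0.1113/(2·0.6663) = 0.08354

Final: 0.08354


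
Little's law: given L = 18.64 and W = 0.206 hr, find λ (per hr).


λ = L/W = 18.64/0.206 = 90.4854 /hr

Final: 90.4854 /hr


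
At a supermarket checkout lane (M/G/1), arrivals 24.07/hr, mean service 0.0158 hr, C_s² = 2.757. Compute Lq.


ρ = λ·E[S] = 24.07·0.0158 = 0.3803
Lq = ρ²(1+C_s²)/(2(1−ρ)) = 0.1446·(1+2.757)/(2·0.6197)
= 0.1446·3.7570/1.2394 = 0.43843

Final: 0.43843
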